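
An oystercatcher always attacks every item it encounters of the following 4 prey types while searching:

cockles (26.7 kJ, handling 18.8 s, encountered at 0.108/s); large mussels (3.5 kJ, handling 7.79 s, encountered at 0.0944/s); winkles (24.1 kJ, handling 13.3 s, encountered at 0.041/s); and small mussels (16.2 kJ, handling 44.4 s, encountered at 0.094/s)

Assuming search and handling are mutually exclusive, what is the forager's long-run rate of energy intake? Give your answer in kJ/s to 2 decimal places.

R = (0.108×26.7 + 0.0944×3.5 + 0.041×24.1 + 0.094×16.2) / (1 + 0.108×18.8 + 0.0944×7.79 + 0.041×13.3 + 0.094×44.4) = 5.725/8.485 = 0.6747 kJ/s.

0.67 kJ/s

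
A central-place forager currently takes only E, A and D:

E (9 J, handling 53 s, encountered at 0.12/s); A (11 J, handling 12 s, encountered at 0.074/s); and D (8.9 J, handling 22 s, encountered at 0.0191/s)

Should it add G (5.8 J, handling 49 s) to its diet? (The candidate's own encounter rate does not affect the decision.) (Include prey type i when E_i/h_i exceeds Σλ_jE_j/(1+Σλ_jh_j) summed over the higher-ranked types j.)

No

Current rate: (0.12×9 + 0.074×11 + 0.0191×8.9)/(1 + 0.12×53 + 0.074×12 + 0.0191×22) = 0.2381 J/s.
G: E/h = 5.8/49 = 0.1184 J/s.
0.1184 < 0.2381, so adding G would lower the average — exclude it.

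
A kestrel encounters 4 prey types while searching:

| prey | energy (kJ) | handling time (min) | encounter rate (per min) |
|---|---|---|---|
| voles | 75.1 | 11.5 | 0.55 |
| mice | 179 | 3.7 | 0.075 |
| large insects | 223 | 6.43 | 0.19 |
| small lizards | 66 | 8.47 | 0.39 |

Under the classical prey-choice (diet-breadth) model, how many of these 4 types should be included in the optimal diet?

2

Profitabilities (E/h, kJ/min): mice 48.4, large insects 34.7, small lizards 7.79, voles 6.53. Add prey in this order while the next type's profitability exceeds the intake rate on those already taken.
Rate on top 1: 10.51. large insects: 34.7 > 10.51 → include.
Rate on top 2: 22.33. small lizards: 7.79 < 22.33 → exclude; stop.
Optimal diet: mice, large insects — 2 of 4 types.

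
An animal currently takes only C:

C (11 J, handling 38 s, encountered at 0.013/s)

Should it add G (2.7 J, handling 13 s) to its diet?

Yes

On C alone, R = ΣλE/(1+Σλh) = 0.143/1.494 = 0.09572 J/s.
G: E/h = 2.7/13 = 0.2077 J/s.
0.2077 > 0.09572, so adding G raises the average — include it.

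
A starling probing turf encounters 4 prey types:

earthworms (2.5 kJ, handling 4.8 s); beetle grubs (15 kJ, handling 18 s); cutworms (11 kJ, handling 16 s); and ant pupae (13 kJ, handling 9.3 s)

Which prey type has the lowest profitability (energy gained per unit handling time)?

In descending order of E/h:
ant pupae: 13/9.3 = 1.4 kJ/s
beetle grubs: 15/18 = 0.833 kJ/s
cutworms: 11/16 = 0.688 kJ/s
earthworms: 2.5/4.8 = 0.521 kJ/s

earthworms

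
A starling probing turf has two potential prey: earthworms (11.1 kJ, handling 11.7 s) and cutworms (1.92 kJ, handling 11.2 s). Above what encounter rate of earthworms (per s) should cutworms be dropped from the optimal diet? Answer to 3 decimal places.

The zero-one rule: include cutworms iff E₂/h₂ > λE₁/(1+λh₁). Equality gives the switch point.
λE₁h₂ = E₂ + λE₂h₁ ⇒ λ = E₂/(E₁h₂ − E₂h₁) = 1.92/(124.3 − 22.46) = 0.01885 per s.

0.019 per s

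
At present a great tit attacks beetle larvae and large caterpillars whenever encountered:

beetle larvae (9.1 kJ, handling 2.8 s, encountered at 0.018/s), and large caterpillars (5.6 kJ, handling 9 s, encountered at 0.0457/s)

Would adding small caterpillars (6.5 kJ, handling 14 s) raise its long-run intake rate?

Yes

Intake rate on the current diet: R = (0.018×9.1 + 0.0457×5.6) / (1 + 0.018×2.8 + 0.0457×9) = 0.4197/1.462 = 0.2871 kJ/s.
small caterpillars: E/h = 6.5/14 = 0.4643 kJ/s.
0.4643 > 0.2871, so adding small caterpillars raises the average — include it.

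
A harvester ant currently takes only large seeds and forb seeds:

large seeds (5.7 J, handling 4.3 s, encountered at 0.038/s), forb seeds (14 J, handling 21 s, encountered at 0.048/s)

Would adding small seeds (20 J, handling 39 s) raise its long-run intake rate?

Yes

Intake rate on the current diet: R = (0.038×5.7 + 0.048×14) / (1 + 0.038×4.3 + 0.048×21) = 0.8886/2.171 = 0.4092 J/s.
small seeds: E/h = 20/39 = 0.5128 J/s.
Since 0.5128 > R, including small seeds increases the long-run rate.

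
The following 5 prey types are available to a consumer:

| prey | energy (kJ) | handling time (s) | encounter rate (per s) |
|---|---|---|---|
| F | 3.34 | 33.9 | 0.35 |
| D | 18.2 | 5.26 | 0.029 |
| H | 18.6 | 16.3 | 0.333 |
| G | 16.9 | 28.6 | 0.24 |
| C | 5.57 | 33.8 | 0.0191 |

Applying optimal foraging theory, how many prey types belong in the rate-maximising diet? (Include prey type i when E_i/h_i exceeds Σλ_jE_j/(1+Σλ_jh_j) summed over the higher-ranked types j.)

Rank by E/h (kJ/s): D 3.46, H 1.14, G 0.591, C 0.165, F 0.0985. Include each in turn until the next type's E/h falls below the running intake rate.
Rate on top 1: 0.4579. H: 1.14 > 0.4579 → include.
Rate on top 2: 1.021. G: 0.591 < 1.021 → exclude; stop.
Optimal diet: D, H — 2 of 5 types.

2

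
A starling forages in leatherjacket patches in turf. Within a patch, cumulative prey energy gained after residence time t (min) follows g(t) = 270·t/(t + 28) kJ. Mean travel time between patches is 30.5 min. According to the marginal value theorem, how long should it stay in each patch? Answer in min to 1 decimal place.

Maximise g(t)/(T+t): set derivative to zero → g'(t)(T+t) = g(t).
g'(t) = 270·28/(t + 28)². Setting 270·28/(t+28)² = 270t/[(t+28)(30.5+t)] gives 28(30.5+t) = t(t+28), so t² = 28×30.5 = 854.
t* = √854 = 29.22 min.

29.2 min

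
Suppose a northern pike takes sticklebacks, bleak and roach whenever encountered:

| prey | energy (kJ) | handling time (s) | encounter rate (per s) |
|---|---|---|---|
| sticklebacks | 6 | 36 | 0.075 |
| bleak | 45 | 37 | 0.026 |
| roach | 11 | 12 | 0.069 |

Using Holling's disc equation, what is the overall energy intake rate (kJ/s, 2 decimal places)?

0.43 kJ/s

R = Σλ_iE_i / (1 + Σλ_ih_i)
Numerator: 0.075×6 + 0.026×45 + 0.069×11 = 2.379
Denominator: 1 + 0.075×36 + 0.026×37 + 0.069×12 = 5.49
R = 2.379/5.49 = 0.4333 kJ/s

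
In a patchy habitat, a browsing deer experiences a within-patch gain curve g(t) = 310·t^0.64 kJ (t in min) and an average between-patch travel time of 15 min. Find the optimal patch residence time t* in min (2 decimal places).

26.67 min

By the marginal value theorem, leave when the instantaneous gain rate g'(t) equals the habitat-wide average g(t)/(T + t).
g'(t) = 0.64·310·t^-0.36. Setting 0.64·310·t^-0.36 = 310·t^0.64/(15+t) gives 0.64(15+t) = t, so 0.36·t = 0.64×15.
t* = 0.64×15/0.36 = 26.67 min.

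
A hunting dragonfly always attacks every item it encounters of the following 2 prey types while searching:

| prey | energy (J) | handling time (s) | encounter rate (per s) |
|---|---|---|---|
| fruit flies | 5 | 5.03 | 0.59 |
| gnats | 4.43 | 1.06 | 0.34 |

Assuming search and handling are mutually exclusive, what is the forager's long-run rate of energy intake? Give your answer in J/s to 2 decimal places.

Energy encountered per unit search time: 0.59×5 + 0.34×4.43 = 4.456 J/s.
Handling time per unit search time: 0.59×5.03 + 0.34×1.06 = 3.328.
Rate = 4.456/(1 + 3.328) = 1.03 J/s.

1.03 J/s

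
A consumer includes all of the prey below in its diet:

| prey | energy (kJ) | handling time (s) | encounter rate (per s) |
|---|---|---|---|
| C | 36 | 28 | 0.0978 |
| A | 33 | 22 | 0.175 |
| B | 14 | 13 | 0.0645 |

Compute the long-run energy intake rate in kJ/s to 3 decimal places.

R = (0.0978×36 + 0.175×33 + 0.0645×14) / (1 + 0.0978×28 + 0.175×22 + 0.0645×13) = 10.2/8.427 = 1.21 kJ/s.

1.210 kJ/s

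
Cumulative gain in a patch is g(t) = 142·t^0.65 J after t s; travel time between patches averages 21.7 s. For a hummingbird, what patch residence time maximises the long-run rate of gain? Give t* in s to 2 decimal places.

40.30 s

By the marginal value theorem, leave when the instantaneous gain rate g'(t) equals the habitat-wide average g(t)/(T + t).
g'(t) = 0.65·142·t^-0.35. Setting 0.65·142·t^-0.35 = 142·t^0.65/(21.7+t) gives 0.65(21.7+t) = t, so 0.35·t = 0.65×21.7.
t* = 0.65×21.7/0.35 = 40.3 s.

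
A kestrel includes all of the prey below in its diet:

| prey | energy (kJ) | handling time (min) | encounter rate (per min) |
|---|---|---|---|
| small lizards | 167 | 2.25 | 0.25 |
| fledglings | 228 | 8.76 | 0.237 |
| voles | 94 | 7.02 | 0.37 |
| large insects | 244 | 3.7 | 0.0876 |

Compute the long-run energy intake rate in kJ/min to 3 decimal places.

23.161 kJ/min

Energy encountered per unit search time: 0.25×167 + 0.237×228 + 0.37×94 + 0.0876×244 = 151.9 kJ/min.
Handling time per unit search time: 0.25×2.25 + 0.237×8.76 + 0.37×7.02 + 0.0876×3.7 = 5.56.
Rate = 151.9/(1 + 5.56) = 23.16 kJ/min.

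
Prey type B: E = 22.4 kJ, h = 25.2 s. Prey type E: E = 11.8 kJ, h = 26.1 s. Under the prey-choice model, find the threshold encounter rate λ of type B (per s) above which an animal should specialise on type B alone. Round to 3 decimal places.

The zero-one rule: include type E iff E₂/h₂ > λE₁/(1+λh₁). Equality gives the switch point.
λE₁h₂ = E₂ + λE₂h₁ ⇒ λ = E₂/(E₁h₂ − E₂h₁) = 11.8/(584.6 − 297.4) = 0.04107 per s.

0.041 per s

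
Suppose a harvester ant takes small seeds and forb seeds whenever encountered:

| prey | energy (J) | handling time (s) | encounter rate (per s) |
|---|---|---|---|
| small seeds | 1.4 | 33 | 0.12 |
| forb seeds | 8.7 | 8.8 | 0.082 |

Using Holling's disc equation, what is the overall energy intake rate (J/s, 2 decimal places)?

0.16 J/s

Energy encountered per unit search time: 0.12×1.4 + 0.082×8.7 = 0.8814 J/s.
Handling time per unit search time: 0.12×33 + 0.082×8.8 = 4.682.
Rate = 0.8814/(1 + 4.682) = 0.1551 J/s.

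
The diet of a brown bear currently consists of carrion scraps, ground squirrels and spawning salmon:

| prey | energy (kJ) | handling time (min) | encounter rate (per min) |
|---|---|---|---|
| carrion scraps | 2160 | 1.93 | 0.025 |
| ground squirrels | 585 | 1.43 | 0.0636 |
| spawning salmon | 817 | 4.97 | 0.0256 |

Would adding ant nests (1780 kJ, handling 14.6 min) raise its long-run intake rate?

Yes

Current rate: (0.025×2160 + 0.0636×585 + 0.0256×817)/(1 + 0.025×1.93 + 0.0636×1.43 + 0.0256×4.97) = 88.53 kJ/min.
ant nests: E/h = 1780/14.6 = 121.9 kJ/min.
121.9 > 88.53, so adding ant nests raises the average — include it.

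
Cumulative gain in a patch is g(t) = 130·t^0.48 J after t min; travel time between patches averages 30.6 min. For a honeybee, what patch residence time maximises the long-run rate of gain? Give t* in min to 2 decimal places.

By the marginal value theorem, leave when the instantaneous gain rate g'(t) equals the habitat-wide average g(t)/(T + t).
g'(t) = 0.48·130·t^-0.52. Setting 0.48·130·t^-0.52 = 130·t^0.48/(30.6+t) gives 0.48(30.6+t) = t, so 0.52·t = 0.48×30.6.
t* = 0.48×30.6/0.52 = 28.25 min.

28.25 min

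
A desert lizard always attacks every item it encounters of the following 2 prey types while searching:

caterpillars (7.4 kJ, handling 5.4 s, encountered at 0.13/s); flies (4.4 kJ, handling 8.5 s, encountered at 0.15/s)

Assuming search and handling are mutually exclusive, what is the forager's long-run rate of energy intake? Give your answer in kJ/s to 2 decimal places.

R = (0.13×7.4 + 0.15×4.4) / (1 + 0.13×5.4 + 0.15×8.5) = 1.622/2.977 = 0.5448 kJ/s.

0.54 kJ/s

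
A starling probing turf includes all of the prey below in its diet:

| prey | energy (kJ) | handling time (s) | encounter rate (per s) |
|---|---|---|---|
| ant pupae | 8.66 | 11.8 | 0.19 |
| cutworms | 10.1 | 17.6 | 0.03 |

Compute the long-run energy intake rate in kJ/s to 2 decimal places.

0.52 kJ/s

Energy encountered per unit search time: 0.19×8.66 + 0.03×10.1 = 1.948 kJ/s.
Handling time per unit search time: 0.19×11.8 + 0.03×17.6 = 2.77.
Rate = 1.948/(1 + 2.77) = 0.5168 kJ/s.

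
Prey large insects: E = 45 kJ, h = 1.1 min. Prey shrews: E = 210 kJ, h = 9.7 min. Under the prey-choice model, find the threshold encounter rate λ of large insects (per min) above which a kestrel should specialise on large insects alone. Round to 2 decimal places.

1.02 per min

The zero-one rule: include shrews iff E₂/h₂ > λE₁/(1+λh₁). Equality gives the switch point.
λE₁h₂ = E₂ + λE₂h₁ ⇒ λ = E₂/(E₁h₂ − E₂h₁) = 210/(436.5 − 231) = 1.022 per min.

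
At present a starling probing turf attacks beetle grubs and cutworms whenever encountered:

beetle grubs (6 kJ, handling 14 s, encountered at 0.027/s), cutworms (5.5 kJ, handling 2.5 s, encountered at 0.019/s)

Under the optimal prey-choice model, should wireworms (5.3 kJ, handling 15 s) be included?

Yes

On beetle grubs and cutworms alone, R = ΣλE/(1+Σλh) = 0.2665/1.425 = 0.187 kJ/s.
Profitability of wireworms: 5.3/15 = 0.3533 kJ/s.
0.3533 > 0.187, so adding wireworms raises the average — include it.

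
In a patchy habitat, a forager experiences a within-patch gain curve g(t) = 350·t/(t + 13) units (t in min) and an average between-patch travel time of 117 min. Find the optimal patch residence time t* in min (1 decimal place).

By the marginal value theorem, leave when the instantaneous gain rate g'(t) equals the habitat-wide average g(t)/(T + t).
g'(t) = 350·13/(t + 13)². Setting 350·13/(t+13)² = 350t/[(t+13)(117+t)] gives 13(117+t) = t(t+13), so t² = 13×117 = 1521.
t* = √1521 = 39 min.

39.0 min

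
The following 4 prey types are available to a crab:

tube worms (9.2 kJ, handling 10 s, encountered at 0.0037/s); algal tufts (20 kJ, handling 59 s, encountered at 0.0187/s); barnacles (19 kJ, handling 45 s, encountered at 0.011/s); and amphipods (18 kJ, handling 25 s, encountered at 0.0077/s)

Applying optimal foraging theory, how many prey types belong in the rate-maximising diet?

4

Rank by E/h (kJ/s): tube worms 0.92, amphipods 0.72, barnacles 0.422, algal tufts 0.339. Include each in turn until the next type's E/h falls below the running intake rate.
Rate on top 1: 0.03283. amphipods: 0.72 > 0.03283 → include.
Rate on top 2: 0.1404. barnacles: 0.422 > 0.1404 → include.
Rate on top 3: 0.2213. algal tufts: 0.339 > 0.2213 → include.
Optimal diet: tube worms, amphipods, barnacles, algal tufts — 4 of 4 types.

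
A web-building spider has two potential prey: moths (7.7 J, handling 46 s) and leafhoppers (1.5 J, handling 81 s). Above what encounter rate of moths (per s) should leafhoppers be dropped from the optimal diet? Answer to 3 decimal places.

0.003 per s

At the threshold, the rate on moths alone equals the profitability of leafhoppers: λ·7.7/(1 + λ·46) = 1.5/81 = 0.01852.
Rearranging, λ(7.7 − 0.01852×46) = 0.01852, so λ = 0.01852/6.848 = 0.002704 per s.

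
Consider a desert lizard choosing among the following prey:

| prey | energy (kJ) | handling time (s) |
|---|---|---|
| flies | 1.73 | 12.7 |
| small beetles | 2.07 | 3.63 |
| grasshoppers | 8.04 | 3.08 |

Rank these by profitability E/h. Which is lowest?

In descending order of E/h:
grasshoppers: 8.04/3.08 = 2.61 kJ/s
small beetles: 2.07/3.63 = 0.57 kJ/s
flies: 1.73/12.7 = 0.136 kJ/s

flies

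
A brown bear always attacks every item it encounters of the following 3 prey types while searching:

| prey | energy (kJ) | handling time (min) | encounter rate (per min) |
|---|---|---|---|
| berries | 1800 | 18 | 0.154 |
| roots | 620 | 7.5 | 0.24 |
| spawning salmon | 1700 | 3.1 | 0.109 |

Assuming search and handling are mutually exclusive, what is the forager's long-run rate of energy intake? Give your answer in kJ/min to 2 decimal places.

R = Σλ_iE_i / (1 + Σλ_ih_i)
Numerator: 0.154×1800 + 0.24×620 + 0.109×1700 = 611.3
Denominator: 1 + 0.154×18 + 0.24×7.5 + 0.109×3.1 = 5.91
R = 611.3/5.91 = 103.4 kJ/min

103.44 kJ/min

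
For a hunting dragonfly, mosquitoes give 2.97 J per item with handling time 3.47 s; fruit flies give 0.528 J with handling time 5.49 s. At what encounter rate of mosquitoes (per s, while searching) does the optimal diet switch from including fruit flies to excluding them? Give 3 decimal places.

0.036 per s

The zero-one rule: include fruit flies iff E₂/h₂ > λE₁/(1+λh₁). Equality gives the switch point.
λE₁h₂ = E₂ + λE₂h₁ ⇒ λ = E₂/(E₁h₂ − E₂h₁) = 0.528/(16.31 − 1.832) = 0.03648 per s.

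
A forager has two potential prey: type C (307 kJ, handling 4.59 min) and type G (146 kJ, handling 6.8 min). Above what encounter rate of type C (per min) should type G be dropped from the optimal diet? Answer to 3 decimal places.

0.103 per min

The zero-one rule: include type G iff E₂/h₂ > λE₁/(1+λh₁). Equality gives the switch point.
λE₁h₂ = E₂ + λE₂h₁ ⇒ λ = E₂/(E₁h₂ − E₂h₁) = 146/(2088 − 670.1) = 0.103 per min.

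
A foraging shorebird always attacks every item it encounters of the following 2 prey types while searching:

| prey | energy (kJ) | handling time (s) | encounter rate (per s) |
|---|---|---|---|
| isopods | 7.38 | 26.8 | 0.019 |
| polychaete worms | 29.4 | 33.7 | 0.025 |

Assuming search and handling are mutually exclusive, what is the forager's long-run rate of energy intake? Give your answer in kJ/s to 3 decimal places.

R = Σλ_iE_i / (1 + Σλ_ih_i)
Numerator: 0.019×7.38 + 0.025×29.4 = 0.8752
Denominator: 1 + 0.019×26.8 + 0.025×33.7 = 2.352
R = 0.8752/2.352 = 0.3722 kJ/s

0.372 kJ/s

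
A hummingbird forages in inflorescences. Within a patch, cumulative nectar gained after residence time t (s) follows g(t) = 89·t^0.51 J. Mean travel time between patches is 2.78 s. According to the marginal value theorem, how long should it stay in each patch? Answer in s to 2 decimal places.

2.89 s

Optimal t* satisfies g'(t*) = g(t*)/(T + t*).
g'(t) = 0.51·89·t^-0.49. Setting 0.51·89·t^-0.49 = 89·t^0.51/(2.78+t) gives 0.51(2.78+t) = t, so 0.49·t = 0.51×2.78.
t* = 0.51×2.78/0.49 = 2.893 s.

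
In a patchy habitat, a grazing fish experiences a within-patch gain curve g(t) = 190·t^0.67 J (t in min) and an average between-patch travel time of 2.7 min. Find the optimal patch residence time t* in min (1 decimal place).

Maximise g(t)/(T+t): set derivative to zero → g'(t)(T+t) = g(t).
g'(t) = 0.67·190·t^-0.33. Setting 0.67·190·t^-0.33 = 190·t^0.67/(2.7+t) gives 0.67(2.7+t) = t, so 0.33·t = 0.67×2.7.
t* = 0.67×2.7/0.33 = 5.482 min.

5.5 min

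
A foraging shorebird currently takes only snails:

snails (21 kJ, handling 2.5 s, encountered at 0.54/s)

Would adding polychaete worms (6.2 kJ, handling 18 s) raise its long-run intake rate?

No

Intake rate on the current diet: R = (0.54×21) / (1 + 0.54×2.5) = 11.34/2.35 = 4.826 kJ/s.
polychaete worms: E/h = 6.2/18 = 0.3444 kJ/s.
0.3444 < 4.826, so adding polychaete worms would lower the average — exclude it.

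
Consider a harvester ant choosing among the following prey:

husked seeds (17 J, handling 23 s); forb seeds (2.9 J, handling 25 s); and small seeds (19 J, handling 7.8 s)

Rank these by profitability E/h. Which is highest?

small seeds

Profitability E/h (J/s): husked seeds = 17/23 = 0.739, forb seeds = 2.9/25 = 0.116, small seeds = 19/7.8 = 2.44.
Ranked: small seeds > husked seeds > forb seeds.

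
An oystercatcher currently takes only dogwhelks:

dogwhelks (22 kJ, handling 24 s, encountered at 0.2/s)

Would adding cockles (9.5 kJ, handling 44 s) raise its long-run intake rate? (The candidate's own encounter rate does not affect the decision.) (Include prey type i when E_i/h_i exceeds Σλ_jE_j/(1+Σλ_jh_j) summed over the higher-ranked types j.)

No

Intake rate on the current diet: R = (0.2×22) / (1 + 0.2×24) = 4.4/5.8 = 0.7586 kJ/s.
Profitability of cockles: 9.5/44 = 0.2159 kJ/s.
0.2159 < 0.7586, so adding cockles would lower the average — exclude it.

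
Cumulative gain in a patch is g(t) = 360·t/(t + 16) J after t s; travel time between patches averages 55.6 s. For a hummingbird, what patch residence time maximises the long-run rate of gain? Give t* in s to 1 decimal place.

29.8 s

Maximise g(t)/(T+t): set derivative to zero → g'(t)(T+t) = g(t).
g'(t) = 360·16/(t + 16)². Setting 360·16/(t+16)² = 360t/[(t+16)(55.6+t)] gives 16(55.6+t) = t(t+16), so t² = 16×55.6 = 889.6.
t* = √889.6 = 29.83 s.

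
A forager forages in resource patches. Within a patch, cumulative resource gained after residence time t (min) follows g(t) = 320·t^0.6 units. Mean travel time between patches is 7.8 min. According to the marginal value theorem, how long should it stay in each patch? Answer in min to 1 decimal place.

11.7 min

Maximise g(t)/(T+t): set derivative to zero → g'(t)(T+t) = g(t).
g'(t) = 0.6·320·t^-0.4. Setting 0.6·320·t^-0.4 = 320·t^0.6/(7.8+t) gives 0.6(7.8+t) = t, so 0.40·t = 0.6×7.8.
t* = 0.6×7.8/0.40 = 11.7 min.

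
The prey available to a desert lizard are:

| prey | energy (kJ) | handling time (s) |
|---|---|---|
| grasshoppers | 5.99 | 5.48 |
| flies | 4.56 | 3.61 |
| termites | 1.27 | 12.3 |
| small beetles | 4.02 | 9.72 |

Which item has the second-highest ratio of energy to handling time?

In descending order of E/h:
flies: 4.56/3.61 = 1.26 kJ/s
grasshoppers: 5.99/5.48 = 1.09 kJ/s
small beetles: 4.02/9.72 = 0.414 kJ/s
termites: 1.27/12.3 = 0.103 kJ/s

grasshoppers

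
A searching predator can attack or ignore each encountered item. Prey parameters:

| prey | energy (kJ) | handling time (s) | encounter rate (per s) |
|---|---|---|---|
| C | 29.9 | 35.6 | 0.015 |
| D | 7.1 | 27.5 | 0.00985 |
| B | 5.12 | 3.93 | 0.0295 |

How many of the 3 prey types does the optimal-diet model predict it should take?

2

E/h in descending order: B 1.3, C 0.84, D 0.258 kJ/s. The optimal diet is the largest prefix of this list for which every included type satisfies E_i/h_i > R on the types above it.
Rate on top 1: 0.1353. C: 0.84 > 0.1353 → include.
Rate on top 2: 0.3634. D: 0.258 < 0.3634 → exclude; stop.
Optimal diet: B, C — 2 of 3 types.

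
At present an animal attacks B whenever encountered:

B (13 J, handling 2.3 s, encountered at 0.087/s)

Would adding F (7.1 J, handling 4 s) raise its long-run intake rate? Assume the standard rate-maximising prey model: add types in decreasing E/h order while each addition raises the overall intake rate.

Yes

Current rate: (0.087×13)/(1 + 0.087×2.3) = 0.9424 J/s.
F: E/h = 7.1/4 = 1.775 J/s.
1.775 > 0.9424, so adding F raises the average — include it.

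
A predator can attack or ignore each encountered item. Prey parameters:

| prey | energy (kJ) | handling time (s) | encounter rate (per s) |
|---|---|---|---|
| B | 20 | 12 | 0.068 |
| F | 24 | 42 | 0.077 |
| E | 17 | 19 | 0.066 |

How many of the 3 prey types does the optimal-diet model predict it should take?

Rank by E/h (kJ/s): B 1.67, E 0.895, F 0.571. Include each in turn until the next type's E/h falls below the running intake rate.
Rate on top 1: 0.7489. E: 0.895 > 0.7489 → include.
Rate on top 2: 0.8085. F: 0.571 < 0.8085 → exclude; stop.
Optimal diet: B, E — 2 of 3 types.

2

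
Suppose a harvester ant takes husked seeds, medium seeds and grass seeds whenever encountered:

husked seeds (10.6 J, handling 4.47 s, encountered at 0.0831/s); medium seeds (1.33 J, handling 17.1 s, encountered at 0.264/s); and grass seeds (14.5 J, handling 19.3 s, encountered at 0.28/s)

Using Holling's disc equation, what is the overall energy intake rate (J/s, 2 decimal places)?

R = Σλ_iE_i / (1 + Σλ_ih_i)
Numerator: 0.0831×10.6 + 0.264×1.33 + 0.28×14.5 = 5.292
Denominator: 1 + 0.0831×4.47 + 0.264×17.1 + 0.28×19.3 = 11.29
R = 5.292/11.29 = 0.4687 J/s

0.47 J/s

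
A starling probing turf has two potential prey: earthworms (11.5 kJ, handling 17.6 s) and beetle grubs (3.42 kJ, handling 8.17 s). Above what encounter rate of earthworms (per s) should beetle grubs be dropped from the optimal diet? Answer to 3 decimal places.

The zero-one rule: include beetle grubs iff E₂/h₂ > λE₁/(1+λh₁). Equality gives the switch point.
λE₁h₂ = E₂ + λE₂h₁ ⇒ λ = E₂/(E₁h₂ − E₂h₁) = 3.42/(93.95 − 60.19) = 0.1013 per s.

0.101 per s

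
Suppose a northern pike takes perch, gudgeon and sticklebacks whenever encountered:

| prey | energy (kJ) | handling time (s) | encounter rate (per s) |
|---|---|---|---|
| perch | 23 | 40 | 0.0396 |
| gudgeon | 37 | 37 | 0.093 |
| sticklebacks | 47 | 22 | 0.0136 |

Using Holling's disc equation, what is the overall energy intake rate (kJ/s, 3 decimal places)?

0.789 kJ/s

Energy encountered per unit search time: 0.0396×23 + 0.093×37 + 0.0136×47 = 4.991 kJ/s.
Handling time per unit search time: 0.0396×40 + 0.093×37 + 0.0136×22 = 5.324.
Rate = 4.991/(1 + 5.324) = 0.7892 kJ/s.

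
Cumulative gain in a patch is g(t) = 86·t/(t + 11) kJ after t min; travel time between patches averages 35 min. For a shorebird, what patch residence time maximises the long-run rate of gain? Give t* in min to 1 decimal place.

19.6 min

Maximise g(t)/(T+t): set derivative to zero → g'(t)(T+t) = g(t).
g'(t) = 86·11/(t + 11)². Setting 86·11/(t+11)² = 86t/[(t+11)(35+t)] gives 11(35+t) = t(t+11), so t² = 11×35 = 385.
t* = √385 = 19.62 min.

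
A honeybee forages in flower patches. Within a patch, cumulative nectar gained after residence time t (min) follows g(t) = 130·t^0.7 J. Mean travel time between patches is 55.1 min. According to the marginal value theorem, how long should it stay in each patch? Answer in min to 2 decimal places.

By the marginal value theorem, leave when the instantaneous gain rate g'(t) equals the habitat-wide average g(t)/(T + t).
g'(t) = 0.7·130·t^-0.3. Setting 0.7·130·t^-0.3 = 130·t^0.7/(55.1+t) gives 0.7(55.1+t) = t, so 0.30·t = 0.7×55.1.
t* = 0.7×55.1/0.30 = 128.6 min.

128.57 min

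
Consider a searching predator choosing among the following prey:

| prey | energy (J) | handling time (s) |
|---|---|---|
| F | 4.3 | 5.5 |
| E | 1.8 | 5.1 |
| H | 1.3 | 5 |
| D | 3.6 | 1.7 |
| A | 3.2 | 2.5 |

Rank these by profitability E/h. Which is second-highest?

A

Profitability E/h (J/s): F = 4.3/5.5 = 0.782, E = 1.8/5.1 = 0.353, H = 1.3/5 = 0.26, D = 3.6/1.7 = 2.12, A = 3.2/2.5 = 1.28.
Ranked: D > A > F > E > H.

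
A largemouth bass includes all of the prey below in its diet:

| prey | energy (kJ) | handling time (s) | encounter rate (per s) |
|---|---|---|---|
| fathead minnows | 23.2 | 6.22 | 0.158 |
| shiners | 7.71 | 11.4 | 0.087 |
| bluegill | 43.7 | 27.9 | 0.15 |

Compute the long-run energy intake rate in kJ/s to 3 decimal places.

R = Σλ_iE_i / (1 + Σλ_ih_i)
Numerator: 0.158×23.2 + 0.087×7.71 + 0.15×43.7 = 10.89
Denominator: 1 + 0.158×6.22 + 0.087×11.4 + 0.15×27.9 = 7.16
R = 10.89/7.16 = 1.521 kJ/s

1.521 kJ/s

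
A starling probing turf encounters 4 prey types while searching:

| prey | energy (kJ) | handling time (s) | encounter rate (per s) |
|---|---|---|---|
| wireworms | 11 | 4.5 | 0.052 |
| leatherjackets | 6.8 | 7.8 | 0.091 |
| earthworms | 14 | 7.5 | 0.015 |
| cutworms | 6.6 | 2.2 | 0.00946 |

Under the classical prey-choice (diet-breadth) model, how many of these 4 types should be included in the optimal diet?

Rank by E/h (kJ/s): cutworms 3, wireworms 2.44, earthworms 1.87, leatherjackets 0.872. Include each in turn until the next type's E/h falls below the running intake rate.
Rate on top 1: 0.06116. wireworms: 2.44 > 0.06116 → include.
Rate on top 2: 0.5056. earthworms: 1.87 > 0.5056 → include.
Rate on top 3: 0.6176. leatherjackets: 0.872 > 0.6176 → include.
Optimal diet: cutworms, wireworms, earthworms, leatherjackets — 4 of 4 types.

4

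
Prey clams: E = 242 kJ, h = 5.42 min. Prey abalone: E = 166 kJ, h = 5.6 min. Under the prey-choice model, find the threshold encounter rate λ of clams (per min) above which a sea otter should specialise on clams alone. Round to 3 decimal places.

Drop abalone once their profitability E₂/h₂ falls below the rate achievable on clams alone: E₂/h₂ = λE₁/(1 + λh₁).
Solve for λ: λE₁h₂ = E₂(1 + λh₁) → λ(E₁h₂ − E₂h₁) = E₂ → λ = E₂/(E₁h₂ − E₂h₁).
λ = 166/(242×5.6 − 166×5.42) = 166/455.5 = 0.3645 per min.

0.364 per min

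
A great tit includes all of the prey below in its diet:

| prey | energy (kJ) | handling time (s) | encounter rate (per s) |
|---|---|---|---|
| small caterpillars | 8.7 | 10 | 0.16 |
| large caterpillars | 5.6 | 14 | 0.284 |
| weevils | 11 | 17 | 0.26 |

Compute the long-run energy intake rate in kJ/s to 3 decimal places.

R = (0.16×8.7 + 0.284×5.6 + 0.26×11) / (1 + 0.16×10 + 0.284×14 + 0.26×17) = 5.842/11 = 0.5313 kJ/s.

0.531 kJ/s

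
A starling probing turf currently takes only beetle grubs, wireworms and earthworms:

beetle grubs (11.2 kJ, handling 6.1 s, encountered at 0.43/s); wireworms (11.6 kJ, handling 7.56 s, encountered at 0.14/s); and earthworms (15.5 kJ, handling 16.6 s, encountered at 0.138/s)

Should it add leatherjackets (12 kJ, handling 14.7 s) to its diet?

No

On beetle grubs, wireworms and earthworms alone, R = ΣλE/(1+Σλh) = 8.579/6.972 = 1.23 kJ/s.
leatherjackets: E/h = 12/14.7 = 0.8163 kJ/s.
0.8163 < 1.23, so adding leatherjackets would lower the average — exclude it.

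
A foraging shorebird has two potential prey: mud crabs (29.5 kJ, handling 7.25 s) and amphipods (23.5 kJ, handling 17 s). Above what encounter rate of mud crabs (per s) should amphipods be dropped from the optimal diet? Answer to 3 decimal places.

The zero-one rule: include amphipods iff E₂/h₂ > λE₁/(1+λh₁). Equality gives the switch point.
λE₁h₂ = E₂ + λE₂h₁ ⇒ λ = E₂/(E₁h₂ − E₂h₁) = 23.5/(501.5 − 170.4) = 0.07097 per s.

0.071 per s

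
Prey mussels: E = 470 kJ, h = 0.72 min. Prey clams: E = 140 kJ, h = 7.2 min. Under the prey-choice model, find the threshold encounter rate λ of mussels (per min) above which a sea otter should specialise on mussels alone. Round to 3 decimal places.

Drop clams once their profitability E₂/h₂ falls below the rate achievable on mussels alone: E₂/h₂ = λE₁/(1 + λh₁).
Solve for λ: λE₁h₂ = E₂(1 + λh₁) → λ(E₁h₂ − E₂h₁) = E₂ → λ = E₂/(E₁h₂ − E₂h₁).
λ = 140/(470×7.2 − 140×0.72) = 140/3283 = 0.04264 per min.

0.043 per min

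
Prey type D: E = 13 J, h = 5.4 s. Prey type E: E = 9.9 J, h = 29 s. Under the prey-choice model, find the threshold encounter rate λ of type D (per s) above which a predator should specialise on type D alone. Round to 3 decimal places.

0.031 per s

The zero-one rule: include type E iff E₂/h₂ > λE₁/(1+λh₁). Equality gives the switch point.
λE₁h₂ = E₂ + λE₂h₁ ⇒ λ = E₂/(E₁h₂ − E₂h₁) = 9.9/(377 − 53.46) = 0.0306 per s.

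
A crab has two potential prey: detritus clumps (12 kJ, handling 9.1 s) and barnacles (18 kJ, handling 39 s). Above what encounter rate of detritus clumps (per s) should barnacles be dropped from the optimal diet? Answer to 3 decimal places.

Drop barnacles once their profitability E₂/h₂ falls below the rate achievable on detritus clumps alone: E₂/h₂ = λE₁/(1 + λh₁).
Solve for λ: λE₁h₂ = E₂(1 + λh₁) → λ(E₁h₂ − E₂h₁) = E₂ → λ = E₂/(E₁h₂ − E₂h₁).
λ = 18/(12×39 − 18×9.1) = 18/304.2 = 0.05917 per s.

0.059 per s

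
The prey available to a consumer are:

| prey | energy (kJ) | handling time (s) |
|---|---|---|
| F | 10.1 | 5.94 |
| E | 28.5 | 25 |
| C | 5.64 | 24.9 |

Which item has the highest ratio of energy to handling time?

F

Profitability E/h (kJ/s): F = 10.1/5.94 = 1.7, E = 28.5/25 = 1.14, C = 5.64/24.9 = 0.227.
Ranked: F > E > C.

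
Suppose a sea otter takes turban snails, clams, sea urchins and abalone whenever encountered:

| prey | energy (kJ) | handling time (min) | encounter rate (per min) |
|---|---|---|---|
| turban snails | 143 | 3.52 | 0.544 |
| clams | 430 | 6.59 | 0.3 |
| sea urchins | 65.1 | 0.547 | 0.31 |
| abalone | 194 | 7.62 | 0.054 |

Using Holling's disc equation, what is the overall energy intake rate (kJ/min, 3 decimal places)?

43.386 kJ/min

Energy encountered per unit search time: 0.544×143 + 0.3×430 + 0.31×65.1 + 0.054×194 = 237.4 kJ/min.
Handling time per unit search time: 0.544×3.52 + 0.3×6.59 + 0.31×0.547 + 0.054×7.62 = 4.473.
Rate = 237.4/(1 + 4.473) = 43.39 kJ/min.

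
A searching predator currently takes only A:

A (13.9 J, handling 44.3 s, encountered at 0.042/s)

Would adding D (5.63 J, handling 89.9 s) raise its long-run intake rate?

Current rate: (0.042×13.9)/(1 + 0.042×44.3) = 0.2041 J/s.
Profitability of D: 5.63/89.9 = 0.06263 J/s.
Since 0.06263 < R, time spent handling D is better spent searching.

No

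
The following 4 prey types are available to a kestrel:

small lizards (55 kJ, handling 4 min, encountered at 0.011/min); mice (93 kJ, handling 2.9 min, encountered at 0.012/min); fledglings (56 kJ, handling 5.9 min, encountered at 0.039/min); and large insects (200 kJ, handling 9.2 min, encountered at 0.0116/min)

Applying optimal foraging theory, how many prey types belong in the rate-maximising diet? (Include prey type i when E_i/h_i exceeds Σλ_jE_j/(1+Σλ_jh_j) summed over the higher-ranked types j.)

E/h in descending order: mice 32.1, large insects 21.7, small lizards 13.8, fledglings 9.49 kJ/min. The optimal diet is the largest prefix of this list for which every included type satisfies E_i/h_i > R on the types above it.
Rate on top 1: 1.078. large insects: 21.7 > 1.078 → include.
Rate on top 2: 3.01. small lizards: 13.8 > 3.01 → include.
Rate on top 3: 3.409. fledglings: 9.49 > 3.409 → include.
Optimal diet: mice, large insects, small lizards, fledglings — 4 of 4 types.

4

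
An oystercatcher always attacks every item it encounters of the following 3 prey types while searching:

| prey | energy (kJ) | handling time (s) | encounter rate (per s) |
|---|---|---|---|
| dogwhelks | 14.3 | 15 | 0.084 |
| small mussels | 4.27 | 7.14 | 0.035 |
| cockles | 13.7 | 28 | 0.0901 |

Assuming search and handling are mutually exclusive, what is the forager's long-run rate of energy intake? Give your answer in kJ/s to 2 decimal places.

0.51 kJ/s

R = Σλ_iE_i / (1 + Σλ_ih_i)
Numerator: 0.084×14.3 + 0.035×4.27 + 0.0901×13.7 = 2.585
Denominator: 1 + 0.084×15 + 0.035×7.14 + 0.0901×28 = 5.033
R = 2.585/5.033 = 0.5136 kJ/s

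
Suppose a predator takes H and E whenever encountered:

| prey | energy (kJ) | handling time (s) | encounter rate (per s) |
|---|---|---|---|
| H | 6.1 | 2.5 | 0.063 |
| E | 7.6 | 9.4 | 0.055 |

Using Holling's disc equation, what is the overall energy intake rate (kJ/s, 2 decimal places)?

R = (0.063×6.1 + 0.055×7.6) / (1 + 0.063×2.5 + 0.055×9.4) = 0.8023/1.675 = 0.4791 kJ/s.

0.48 kJ/s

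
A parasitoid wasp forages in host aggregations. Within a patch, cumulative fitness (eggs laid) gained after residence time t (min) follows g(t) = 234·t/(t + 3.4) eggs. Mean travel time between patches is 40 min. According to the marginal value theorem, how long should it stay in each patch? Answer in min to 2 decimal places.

By the marginal value theorem, leave when the instantaneous gain rate g'(t) equals the habitat-wide average g(t)/(T + t).
g'(t) = 234·3.4/(t + 3.4)². Setting 234·3.4/(t+3.4)² = 234t/[(t+3.4)(40+t)] gives 3.4(40+t) = t(t+3.4), so t² = 3.4×40 = 136.
t* = √136 = 11.66 min.

11.66 min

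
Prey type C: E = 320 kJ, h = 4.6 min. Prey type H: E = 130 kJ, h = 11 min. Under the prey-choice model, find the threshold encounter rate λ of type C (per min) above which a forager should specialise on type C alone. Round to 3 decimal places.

Drop type H once their profitability E₂/h₂ falls below the rate achievable on type C alone: E₂/h₂ = λE₁/(1 + λh₁).
Solve for λ: λE₁h₂ = E₂(1 + λh₁) → λ(E₁h₂ − E₂h₁) = E₂ → λ = E₂/(E₁h₂ − E₂h₁).
λ = 130/(320×11 − 130×4.6) = 130/2922 = 0.04449 per min.

0.044 per min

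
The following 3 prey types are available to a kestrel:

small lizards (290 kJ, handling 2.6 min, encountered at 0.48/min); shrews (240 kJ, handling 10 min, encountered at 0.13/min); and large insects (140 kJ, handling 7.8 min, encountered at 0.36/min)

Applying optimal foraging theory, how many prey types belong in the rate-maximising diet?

Profitabilities (E/h, kJ/min): small lizards 112, shrews 24, large insects 17.9. Add prey in this order while the next type's profitability exceeds the intake rate on those already taken.
Rate on top 1: 61.92. shrews: 24 < 61.92 → exclude; stop.
Optimal diet: small lizards — 1 of 3 types.

1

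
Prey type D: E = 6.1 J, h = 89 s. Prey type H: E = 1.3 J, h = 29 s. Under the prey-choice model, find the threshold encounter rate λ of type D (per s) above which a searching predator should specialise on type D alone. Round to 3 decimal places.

0.021 per s

Drop type H once their profitability E₂/h₂ falls below the rate achievable on type D alone: E₂/h₂ = λE₁/(1 + λh₁).
Solve for λ: λE₁h₂ = E₂(1 + λh₁) → λ(E₁h₂ − E₂h₁) = E₂ → λ = E₂/(E₁h₂ − E₂h₁).
λ = 1.3/(6.1×29 − 1.3×89) = 1.3/61.2 = 0.02124 per s.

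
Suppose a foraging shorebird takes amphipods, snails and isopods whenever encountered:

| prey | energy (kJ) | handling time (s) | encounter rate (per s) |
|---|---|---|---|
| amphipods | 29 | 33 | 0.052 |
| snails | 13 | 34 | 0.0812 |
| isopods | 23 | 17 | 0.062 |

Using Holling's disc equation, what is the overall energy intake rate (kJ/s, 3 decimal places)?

0.611 kJ/s

Energy encountered per unit search time: 0.052×29 + 0.0812×13 + 0.062×23 = 3.99 kJ/s.
Handling time per unit search time: 0.052×33 + 0.0812×34 + 0.062×17 = 5.531.
Rate = 3.99/(1 + 5.531) = 0.6109 kJ/s.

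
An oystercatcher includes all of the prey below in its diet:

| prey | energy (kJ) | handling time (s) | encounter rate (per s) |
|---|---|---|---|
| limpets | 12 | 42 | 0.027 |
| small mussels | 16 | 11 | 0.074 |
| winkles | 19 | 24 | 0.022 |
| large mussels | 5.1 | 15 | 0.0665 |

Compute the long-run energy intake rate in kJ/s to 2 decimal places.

R = (0.027×12 + 0.074×16 + 0.022×19 + 0.0665×5.1) / (1 + 0.027×42 + 0.074×11 + 0.022×24 + 0.0665×15) = 2.265/4.473 = 0.5063 kJ/s.

0.51 kJ/s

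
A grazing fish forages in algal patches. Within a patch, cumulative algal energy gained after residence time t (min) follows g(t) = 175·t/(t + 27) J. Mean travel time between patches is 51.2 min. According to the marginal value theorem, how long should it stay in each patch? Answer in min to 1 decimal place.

37.2 min

Optimal t* satisfies g'(t*) = g(t*)/(T + t*).
g'(t) = 175·27/(t + 27)². Setting 175·27/(t+27)² = 175t/[(t+27)(51.2+t)] gives 27(51.2+t) = t(t+27), so t² = 27×51.2 = 1382.
t* = √1382 = 37.18 min.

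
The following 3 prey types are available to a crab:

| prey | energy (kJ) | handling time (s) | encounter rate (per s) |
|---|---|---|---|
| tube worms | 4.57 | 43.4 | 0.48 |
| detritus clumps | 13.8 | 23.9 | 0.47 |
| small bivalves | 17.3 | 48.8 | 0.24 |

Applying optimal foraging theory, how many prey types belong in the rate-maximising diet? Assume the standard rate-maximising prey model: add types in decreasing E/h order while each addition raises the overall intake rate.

1

E/h in descending order: detritus clumps 0.577, small bivalves 0.355, tube worms 0.105 kJ/s. The optimal diet is the largest prefix of this list for which every included type satisfies E_i/h_i > R on the types above it.
Rate on top 1: 0.5302. small bivalves: 0.355 < 0.5302 → exclude; stop.
Optimal diet: detritus clumps — 1 of 3 types.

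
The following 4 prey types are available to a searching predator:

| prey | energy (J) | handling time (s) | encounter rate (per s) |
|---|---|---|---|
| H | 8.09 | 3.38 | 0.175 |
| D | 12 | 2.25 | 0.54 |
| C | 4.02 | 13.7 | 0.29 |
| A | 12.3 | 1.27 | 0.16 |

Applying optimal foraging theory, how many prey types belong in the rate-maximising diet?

2

Profitabilities (E/h, J/s): A 9.69, D 5.33, H 2.39, C 0.293. Add prey in this order while the next type's profitability exceeds the intake rate on those already taken.
Rate on top 1: 1.636. D: 5.33 > 1.636 → include.
Rate on top 2: 3.494. H: 2.39 < 3.494 → exclude; stop.
Optimal diet: A, D — 2 of 4 types.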